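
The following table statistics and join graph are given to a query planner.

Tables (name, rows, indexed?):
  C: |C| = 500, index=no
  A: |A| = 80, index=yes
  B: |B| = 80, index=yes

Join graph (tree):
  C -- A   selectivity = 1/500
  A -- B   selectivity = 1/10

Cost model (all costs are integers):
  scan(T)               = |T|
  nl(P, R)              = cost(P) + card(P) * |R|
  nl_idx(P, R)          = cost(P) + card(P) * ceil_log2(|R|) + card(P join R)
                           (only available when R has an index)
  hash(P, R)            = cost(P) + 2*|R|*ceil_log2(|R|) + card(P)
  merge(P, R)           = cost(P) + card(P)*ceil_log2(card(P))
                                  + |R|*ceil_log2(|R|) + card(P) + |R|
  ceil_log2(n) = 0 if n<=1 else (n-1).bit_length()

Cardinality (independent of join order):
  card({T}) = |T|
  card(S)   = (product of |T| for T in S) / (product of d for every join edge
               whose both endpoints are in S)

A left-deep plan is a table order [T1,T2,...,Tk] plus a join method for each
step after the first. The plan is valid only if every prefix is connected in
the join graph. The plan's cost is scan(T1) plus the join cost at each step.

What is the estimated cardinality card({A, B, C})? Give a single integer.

Tables in S: A(80), B(80), C(500)
Edges inside S: C-A(d=500), A-B(d=10)
numerator = 80 * 80 * 500 = 3200000
denominator = 500 * 10 = 5000
card(S) = 3200000 / 5000 = 640

640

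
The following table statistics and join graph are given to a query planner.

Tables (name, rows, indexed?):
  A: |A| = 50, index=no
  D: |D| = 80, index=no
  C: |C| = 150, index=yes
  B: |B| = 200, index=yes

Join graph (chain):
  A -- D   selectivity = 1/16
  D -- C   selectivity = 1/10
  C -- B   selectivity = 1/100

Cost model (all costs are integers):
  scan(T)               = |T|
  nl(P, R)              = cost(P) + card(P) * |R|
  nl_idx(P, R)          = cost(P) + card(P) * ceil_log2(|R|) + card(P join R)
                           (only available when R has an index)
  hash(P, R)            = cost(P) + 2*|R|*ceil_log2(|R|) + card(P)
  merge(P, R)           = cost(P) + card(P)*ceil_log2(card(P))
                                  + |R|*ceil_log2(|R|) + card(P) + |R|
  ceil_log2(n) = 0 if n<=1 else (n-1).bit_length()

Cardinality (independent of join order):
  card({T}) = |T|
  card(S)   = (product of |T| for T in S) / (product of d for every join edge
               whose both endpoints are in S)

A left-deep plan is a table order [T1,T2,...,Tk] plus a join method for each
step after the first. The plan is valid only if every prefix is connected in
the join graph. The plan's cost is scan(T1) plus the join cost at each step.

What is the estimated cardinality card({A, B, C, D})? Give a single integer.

7500

Tables in S: A(50), B(200), C(150), D(80)
Edges inside S: A-D(d=16), D-C(d=10), C-B(d=100)
numerator = 50 * 200 * 150 * 80 = 120000000
denominator = 16 * 10 * 100 = 16000
card(S) = 120000000 / 16000 = 7500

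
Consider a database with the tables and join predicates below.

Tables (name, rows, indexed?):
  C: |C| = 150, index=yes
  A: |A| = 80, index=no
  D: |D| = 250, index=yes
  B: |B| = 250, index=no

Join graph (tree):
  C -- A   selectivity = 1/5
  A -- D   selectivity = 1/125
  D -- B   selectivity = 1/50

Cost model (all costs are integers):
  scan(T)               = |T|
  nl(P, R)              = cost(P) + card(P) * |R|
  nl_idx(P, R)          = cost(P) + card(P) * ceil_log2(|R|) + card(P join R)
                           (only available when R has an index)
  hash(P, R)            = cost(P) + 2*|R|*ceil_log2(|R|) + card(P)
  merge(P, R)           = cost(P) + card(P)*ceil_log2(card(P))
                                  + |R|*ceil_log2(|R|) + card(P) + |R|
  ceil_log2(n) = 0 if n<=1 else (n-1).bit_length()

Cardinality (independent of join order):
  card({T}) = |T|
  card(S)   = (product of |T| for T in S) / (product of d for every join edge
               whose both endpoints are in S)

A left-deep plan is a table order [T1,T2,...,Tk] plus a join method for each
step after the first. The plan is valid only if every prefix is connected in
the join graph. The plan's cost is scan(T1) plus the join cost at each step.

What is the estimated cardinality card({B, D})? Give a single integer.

1250

Tables in S: B(250), D(250)
Edges inside S: D-B(d=50)
numerator = 250 * 250 = 62500
denominator = 50 = 50
card(S) = 62500 / 50 = 1250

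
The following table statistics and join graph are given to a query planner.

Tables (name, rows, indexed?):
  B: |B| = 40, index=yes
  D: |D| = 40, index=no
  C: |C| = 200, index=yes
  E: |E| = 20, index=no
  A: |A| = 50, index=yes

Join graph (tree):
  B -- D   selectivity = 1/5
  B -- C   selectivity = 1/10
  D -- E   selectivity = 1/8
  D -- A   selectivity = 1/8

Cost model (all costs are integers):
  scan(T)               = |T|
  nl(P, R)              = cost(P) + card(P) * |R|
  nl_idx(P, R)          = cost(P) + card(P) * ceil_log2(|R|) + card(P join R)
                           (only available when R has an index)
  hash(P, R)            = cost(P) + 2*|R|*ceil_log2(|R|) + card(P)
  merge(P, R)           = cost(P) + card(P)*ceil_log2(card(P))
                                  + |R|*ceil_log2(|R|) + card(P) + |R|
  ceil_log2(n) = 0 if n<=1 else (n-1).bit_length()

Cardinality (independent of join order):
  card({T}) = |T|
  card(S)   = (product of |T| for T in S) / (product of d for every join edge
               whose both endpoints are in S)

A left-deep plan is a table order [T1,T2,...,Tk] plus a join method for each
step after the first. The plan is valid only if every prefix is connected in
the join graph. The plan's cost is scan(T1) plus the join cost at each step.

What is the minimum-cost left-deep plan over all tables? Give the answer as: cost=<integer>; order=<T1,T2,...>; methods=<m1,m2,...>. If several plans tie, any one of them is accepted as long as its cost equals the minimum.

cost=10285; order=D,A,E,B,C; methods=nl_idx,hash,hash,hash

Selinger DP (subsets sized 1..n):
  {B}: scan cost=40, card=40
  {D}: scan cost=40, card=40
  {C}: scan cost=200, card=200
  {E}: scan cost=20, card=20
  {A}: scan cost=50, card=50
  {BD}: card=320; try (D,hash)→560, (B,hash)→560, (D,merge)→600, (B,merge)→600, (B,nl_idx)→600, (D,nl)→1640 …(+1); best=560 via (D,hash)
  {BC}: card=800; try (B,hash)→880, (C,nl_idx)→1160, (C,merge)→2120, (B,nl_idx)→2200, (B,merge)→2280, (C,hash)→3280 …(+2); best=880 via (B,hash)
  {DE}: card=100; try (E,hash)→280, (D,merge)→420, (E,merge)→440, (D,hash)→520, (D,nl)→820, (E,nl)→840; best=280 via (E,hash)
  {AD}: card=250; try (A,nl_idx)→530, (D,hash)→580, (A,merge)→670, (D,merge)→680, (A,hash)→680, (A,nl)→2040 …(+1); best=530 via (A,nl_idx)
  {BCD}: card=6400; try (D,hash)→2160, (C,hash)→4080, (C,merge)→5560, (C,nl_idx)→9520, (D,merge)→9960, (D,nl)→32880 …(+1); best=2160 via (D,hash)
  {BDE}: card=800; try (B,hash)→860, (E,hash)→1080, (B,merge)→1360, (B,nl_idx)→1680, (E,merge)→3880, (B,nl)→4280 …(+1); best=860 via (B,hash)
  {ABD}: card=2000; try (B,hash)→1260, (A,hash)→1480, (B,merge)→3060, (B,nl_idx)→4030, (A,merge)→4110, (A,nl_idx)→4480 …(+2); best=1260 via (B,hash)
  {ADE}: card=625; try (E,hash)→980, (A,hash)→980, (A,merge)→1430, (A,nl_idx)→1505, (E,merge)→2900, (A,nl)→5280 …(+1); best=980 via (E,hash)
  {BCDE}: card=16000; try (C,hash)→4860, (E,hash)→8760, (C,merge)→11460, (C,nl_idx)→23260, (E,merge)→91880, (E,nl)→130160 …(+1); best=4860 via (C,hash)
  {ABCD}: card=40000; try (C,hash)→6460, (A,hash)→9160, (C,merge)→27060, (C,nl_idx)→57260, (A,nl_idx)→80560, (A,merge)→92110 …(+2); best=6460 via (C,hash)
  {ABDE}: card=5000; try (B,hash)→2085, (A,hash)→2260, (E,hash)→3460, (B,merge)→8135, (B,nl_idx)→9730, (A,merge)→10010 …(+5); best=2085 via (B,hash)
  {ABCDE}: card=100000; try (C,hash)→10285, (A,hash)→21460, (E,hash)→46660, (C,merge)→73885, (C,nl_idx)→142085, (A,nl_idx)→200860 …(+5); best=10285 via (C,hash)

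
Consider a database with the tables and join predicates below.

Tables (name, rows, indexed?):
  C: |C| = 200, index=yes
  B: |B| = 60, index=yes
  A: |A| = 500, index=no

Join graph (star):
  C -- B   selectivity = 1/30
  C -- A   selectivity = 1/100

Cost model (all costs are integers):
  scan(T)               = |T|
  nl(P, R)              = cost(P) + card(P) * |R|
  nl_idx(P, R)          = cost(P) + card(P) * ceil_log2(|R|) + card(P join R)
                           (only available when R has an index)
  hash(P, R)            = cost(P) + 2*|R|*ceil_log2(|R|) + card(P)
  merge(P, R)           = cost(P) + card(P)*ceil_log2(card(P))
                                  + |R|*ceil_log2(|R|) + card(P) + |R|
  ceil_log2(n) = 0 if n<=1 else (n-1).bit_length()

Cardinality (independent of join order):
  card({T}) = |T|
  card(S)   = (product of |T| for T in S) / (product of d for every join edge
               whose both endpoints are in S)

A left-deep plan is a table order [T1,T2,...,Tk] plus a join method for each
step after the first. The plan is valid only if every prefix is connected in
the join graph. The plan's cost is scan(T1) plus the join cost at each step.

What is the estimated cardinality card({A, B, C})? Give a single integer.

2000

Tables in S: A(500), B(60), C(200)
Edges inside S: C-B(d=30), C-A(d=100)
numerator = 500 * 60 * 200 = 6000000
denominator = 30 * 100 = 3000
card(S) = 6000000 / 3000 = 2000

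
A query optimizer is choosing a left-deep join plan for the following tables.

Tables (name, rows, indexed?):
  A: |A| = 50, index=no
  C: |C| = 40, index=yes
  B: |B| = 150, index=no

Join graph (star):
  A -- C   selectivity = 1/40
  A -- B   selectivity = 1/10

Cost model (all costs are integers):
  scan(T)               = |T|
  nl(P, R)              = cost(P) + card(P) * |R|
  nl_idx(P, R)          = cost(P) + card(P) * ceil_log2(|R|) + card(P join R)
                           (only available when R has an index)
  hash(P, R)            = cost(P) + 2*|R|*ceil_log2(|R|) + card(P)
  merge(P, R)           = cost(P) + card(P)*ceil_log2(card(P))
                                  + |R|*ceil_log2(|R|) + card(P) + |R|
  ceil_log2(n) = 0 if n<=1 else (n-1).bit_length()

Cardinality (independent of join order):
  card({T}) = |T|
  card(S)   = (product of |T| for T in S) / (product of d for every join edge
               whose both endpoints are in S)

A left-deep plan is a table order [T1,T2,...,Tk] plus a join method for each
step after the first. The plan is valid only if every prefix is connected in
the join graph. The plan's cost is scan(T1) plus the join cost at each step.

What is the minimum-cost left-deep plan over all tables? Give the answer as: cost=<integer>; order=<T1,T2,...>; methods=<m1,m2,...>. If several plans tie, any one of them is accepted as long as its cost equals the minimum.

cost=2100; order=A,C,B; methods=nl_idx,merge

Selinger DP (subsets sized 1..n):
  {A}: scan cost=50, card=50
  {C}: scan cost=40, card=40
  {B}: scan cost=150, card=150
  {AC}: card=50; try (C,nl_idx)→400, (C,hash)→580, (A,merge)→670, (C,merge)→680, (A,hash)→680, (A,nl)→2040 …(+1); best=400 via (C,nl_idx)
  {AB}: card=750; try (A,hash)→900, (B,merge)→1750, (A,merge)→1850, (B,hash)→2500, (B,nl)→7550, (A,nl)→7650; best=900 via (A,hash)
  {ABC}: card=750; try (B,merge)→2100, (C,hash)→2130, (B,hash)→2850, (C,nl_idx)→6150, (B,nl)→7900, (C,merge)→9430 …(+1); best=2100 via (B,merge)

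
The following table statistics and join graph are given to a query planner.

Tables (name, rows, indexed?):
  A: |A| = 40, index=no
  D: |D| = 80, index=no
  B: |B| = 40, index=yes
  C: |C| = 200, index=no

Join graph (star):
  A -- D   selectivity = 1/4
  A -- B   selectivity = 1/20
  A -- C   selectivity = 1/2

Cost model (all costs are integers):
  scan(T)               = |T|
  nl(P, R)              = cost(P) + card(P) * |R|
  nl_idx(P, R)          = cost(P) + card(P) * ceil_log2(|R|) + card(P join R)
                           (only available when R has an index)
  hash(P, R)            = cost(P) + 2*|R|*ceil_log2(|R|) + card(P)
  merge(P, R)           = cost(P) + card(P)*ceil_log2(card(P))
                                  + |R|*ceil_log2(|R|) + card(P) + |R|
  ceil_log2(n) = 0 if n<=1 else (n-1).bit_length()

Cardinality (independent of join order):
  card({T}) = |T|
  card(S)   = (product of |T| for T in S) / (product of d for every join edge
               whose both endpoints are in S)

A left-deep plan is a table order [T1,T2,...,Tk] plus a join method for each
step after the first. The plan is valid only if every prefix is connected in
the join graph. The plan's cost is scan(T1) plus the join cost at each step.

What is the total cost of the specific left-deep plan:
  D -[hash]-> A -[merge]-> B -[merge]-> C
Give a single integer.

30720

step 1: scan D: cost=80, card=80
step 2: join A via hash
    card(P join A) = 80*40/(4) = 800
    cost = 80 + 2*40*6 + 80 = 640
step 3: join B via merge
    card(P join B) = 800*40/(20) = 1600
    cost = 640 + 800*10 + 40*6 + 800 + 40 = 9720
step 4: join C via merge
    card(P join C) = 1600*200/(2) = 160000
    cost = 9720 + 1600*11 + 200*8 + 1600 + 200 = 30720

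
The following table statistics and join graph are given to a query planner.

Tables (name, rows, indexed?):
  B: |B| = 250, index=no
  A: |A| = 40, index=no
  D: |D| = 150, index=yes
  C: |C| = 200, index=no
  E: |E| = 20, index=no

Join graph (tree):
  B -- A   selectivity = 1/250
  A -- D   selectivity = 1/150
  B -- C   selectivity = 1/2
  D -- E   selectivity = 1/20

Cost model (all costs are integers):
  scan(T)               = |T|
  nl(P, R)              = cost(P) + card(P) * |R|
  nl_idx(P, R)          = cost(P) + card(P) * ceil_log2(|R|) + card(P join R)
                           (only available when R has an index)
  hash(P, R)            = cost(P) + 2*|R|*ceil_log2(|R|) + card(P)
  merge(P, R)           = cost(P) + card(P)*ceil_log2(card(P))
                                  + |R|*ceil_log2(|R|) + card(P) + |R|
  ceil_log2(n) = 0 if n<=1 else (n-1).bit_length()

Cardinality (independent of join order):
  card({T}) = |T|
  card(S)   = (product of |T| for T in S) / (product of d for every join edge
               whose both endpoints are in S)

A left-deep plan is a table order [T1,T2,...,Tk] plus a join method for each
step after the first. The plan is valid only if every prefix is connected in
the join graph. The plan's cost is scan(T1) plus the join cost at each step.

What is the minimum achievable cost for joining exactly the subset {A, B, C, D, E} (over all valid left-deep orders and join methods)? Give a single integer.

3660

Selinger DP over subsets of {A,B,C,D,E}:
  {B}: scan cost=250, card=250
  {A}: scan cost=40, card=40
  {D}: scan cost=150, card=150
  {C}: scan cost=200, card=200
  {E}: scan cost=20, card=20
  {AB}: card=40; try (A,hash)→980, (B,merge)→2570, (A,merge)→2780, (B,hash)→4080, (B,nl)→10040, (A,nl)→10250; best=980 via (A,hash)
  {BC}: card=25000; try (C,hash)→3700, (B,merge)→4250, (C,merge)→4300, (B,hash)→4400, (B,nl)→50200, (C,nl)→50250; best=3700 via (C,hash)
  {AD}: card=40; try (D,nl_idx)→400, (A,hash)→780, (D,merge)→1670, (A,merge)→1780, (D,hash)→2480, (D,nl)→6040 …(+1); best=400 via (D,nl_idx)
  {DE}: card=150; try (D,nl_idx)→330, (E,hash)→500, (D,merge)→1490, (E,merge)→1620, (D,hash)→2440, (D,nl)→3020 …(+1); best=330 via (D,nl_idx)
  {ABD}: card=40; try (D,nl_idx)→1340, (D,merge)→2610, (B,merge)→2930, (D,hash)→3420, (B,hash)→4440, (D,nl)→6980 …(+1); best=1340 via (D,nl_idx)
  {ABC}: card=4000; try (C,merge)→3060, (C,hash)→4220, (C,nl)→8980, (A,hash)→29180, (A,merge)→403980, (A,nl)→1003700; best=3060 via (C,merge)
  {ADE}: card=40; try (E,hash)→640, (E,merge)→800, (A,hash)→960, (E,nl)→1200, (A,merge)→1960, (A,nl)→6330; best=640 via (E,hash)
  {ABCD}: card=4000; try (C,merge)→3420, (C,hash)→4580, (C,nl)→9340, (D,hash)→9460, (D,nl_idx)→39060, (D,merge)→56410 …(+1); best=3420 via (C,merge)
  {ABDE}: card=40; try (E,hash)→1580, (E,merge)→1740, (E,nl)→2140, (B,merge)→3170, (B,hash)→4680, (B,nl)→10640; best=1580 via (E,hash)
  {ABCDE}: card=4000; try (C,merge)→3660, (C,hash)→4820, (E,hash)→7620, (C,nl)→9580, (E,merge)→55540, (E,nl)→83420; best=3660 via (C,merge)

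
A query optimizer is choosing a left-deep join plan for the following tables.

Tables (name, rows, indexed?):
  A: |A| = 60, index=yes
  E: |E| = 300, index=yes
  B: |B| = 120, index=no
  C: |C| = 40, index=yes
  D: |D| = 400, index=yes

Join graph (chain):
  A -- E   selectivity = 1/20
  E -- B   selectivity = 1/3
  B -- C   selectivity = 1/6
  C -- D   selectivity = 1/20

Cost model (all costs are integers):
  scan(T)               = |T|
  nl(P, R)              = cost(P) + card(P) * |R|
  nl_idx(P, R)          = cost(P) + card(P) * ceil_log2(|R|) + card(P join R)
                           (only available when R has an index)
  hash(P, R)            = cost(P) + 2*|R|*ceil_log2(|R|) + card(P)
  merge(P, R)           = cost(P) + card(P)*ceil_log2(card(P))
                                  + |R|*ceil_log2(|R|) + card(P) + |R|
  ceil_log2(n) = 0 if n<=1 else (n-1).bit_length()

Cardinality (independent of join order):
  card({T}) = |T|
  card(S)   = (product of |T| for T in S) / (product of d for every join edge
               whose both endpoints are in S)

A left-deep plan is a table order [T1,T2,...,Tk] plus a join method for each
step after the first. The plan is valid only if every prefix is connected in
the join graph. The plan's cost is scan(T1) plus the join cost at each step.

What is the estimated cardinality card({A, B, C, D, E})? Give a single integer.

Tables in S: A(60), B(120), C(40), D(400), E(300)
Edges inside S: A-E(d=20), E-B(d=3), B-C(d=6), C-D(d=20)
numerator = 60 * 120 * 40 * 400 * 300 = 34560000000
denominator = 20 * 3 * 6 * 20 = 7200
card(S) = 34560000000 / 7200 = 4800000

4800000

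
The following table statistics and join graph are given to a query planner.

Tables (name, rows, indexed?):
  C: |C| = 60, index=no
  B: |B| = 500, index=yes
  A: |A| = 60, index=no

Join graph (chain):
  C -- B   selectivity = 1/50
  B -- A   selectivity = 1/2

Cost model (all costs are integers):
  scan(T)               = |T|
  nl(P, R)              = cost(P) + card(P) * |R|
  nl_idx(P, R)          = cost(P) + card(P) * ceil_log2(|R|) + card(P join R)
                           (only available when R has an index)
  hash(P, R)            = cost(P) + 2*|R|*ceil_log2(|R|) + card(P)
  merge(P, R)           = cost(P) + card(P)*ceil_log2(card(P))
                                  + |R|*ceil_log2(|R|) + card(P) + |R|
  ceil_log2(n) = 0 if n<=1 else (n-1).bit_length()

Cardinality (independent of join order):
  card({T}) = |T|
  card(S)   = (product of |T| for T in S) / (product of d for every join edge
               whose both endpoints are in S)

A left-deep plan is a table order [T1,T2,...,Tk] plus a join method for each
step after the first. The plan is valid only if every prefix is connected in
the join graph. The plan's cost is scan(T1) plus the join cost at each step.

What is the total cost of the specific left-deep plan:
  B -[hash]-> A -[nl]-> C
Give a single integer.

step 1: scan B: cost=500, card=500
step 2: join A via hash
    card(P join A) = 500*60/(2) = 15000
    cost = 500 + 2*60*6 + 500 = 1720
step 3: join C via nl
    card(P join C) = 15000*60/(50) = 18000
    cost = 1720 + 15000*60 = 901720

901720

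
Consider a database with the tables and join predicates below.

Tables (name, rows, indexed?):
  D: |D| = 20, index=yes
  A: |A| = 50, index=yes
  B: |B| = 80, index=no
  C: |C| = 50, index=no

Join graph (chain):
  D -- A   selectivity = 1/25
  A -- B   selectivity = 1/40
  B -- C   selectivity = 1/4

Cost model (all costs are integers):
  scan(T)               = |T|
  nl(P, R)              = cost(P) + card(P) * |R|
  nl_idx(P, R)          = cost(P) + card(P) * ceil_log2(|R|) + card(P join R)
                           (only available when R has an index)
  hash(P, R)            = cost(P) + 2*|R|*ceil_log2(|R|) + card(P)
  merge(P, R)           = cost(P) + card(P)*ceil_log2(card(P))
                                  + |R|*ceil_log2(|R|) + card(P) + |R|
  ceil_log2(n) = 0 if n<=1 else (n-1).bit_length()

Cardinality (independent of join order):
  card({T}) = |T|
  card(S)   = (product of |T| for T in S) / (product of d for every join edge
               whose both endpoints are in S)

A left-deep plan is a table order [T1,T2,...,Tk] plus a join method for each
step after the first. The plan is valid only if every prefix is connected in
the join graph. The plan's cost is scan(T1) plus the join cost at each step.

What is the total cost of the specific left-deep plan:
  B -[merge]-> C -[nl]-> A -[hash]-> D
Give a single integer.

step 1: scan B: cost=80, card=80
step 2: join C via merge
    card(P join C) = 80*50/(4) = 1000
    cost = 80 + 80*7 + 50*6 + 80 + 50 = 1070
step 3: join A via nl
    card(P join A) = 1000*50/(40) = 1250
    cost = 1070 + 1000*50 = 51070
step 4: join D via hash
    card(P join D) = 1250*20/(25) = 1000
    cost = 51070 + 2*20*5 + 1250 = 52520

52520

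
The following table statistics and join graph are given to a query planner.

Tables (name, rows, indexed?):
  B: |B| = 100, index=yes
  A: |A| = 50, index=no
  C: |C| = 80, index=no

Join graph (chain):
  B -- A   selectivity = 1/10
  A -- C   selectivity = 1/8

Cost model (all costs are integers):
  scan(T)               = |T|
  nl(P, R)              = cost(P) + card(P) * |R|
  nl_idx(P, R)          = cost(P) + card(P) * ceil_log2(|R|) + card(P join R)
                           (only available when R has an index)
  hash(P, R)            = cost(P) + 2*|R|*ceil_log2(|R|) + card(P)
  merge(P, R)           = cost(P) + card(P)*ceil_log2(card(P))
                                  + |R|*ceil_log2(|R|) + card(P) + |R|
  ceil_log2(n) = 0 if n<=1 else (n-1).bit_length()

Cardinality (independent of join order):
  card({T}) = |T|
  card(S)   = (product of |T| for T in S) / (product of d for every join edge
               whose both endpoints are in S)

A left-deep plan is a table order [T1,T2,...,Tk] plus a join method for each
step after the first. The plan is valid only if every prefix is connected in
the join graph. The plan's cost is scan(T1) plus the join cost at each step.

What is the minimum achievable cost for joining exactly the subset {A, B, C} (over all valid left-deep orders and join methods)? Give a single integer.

2420

Selinger DP over subsets of {A,B,C}:
  {B}: scan cost=100, card=100
  {A}: scan cost=50, card=50
  {C}: scan cost=80, card=80
  {AB}: card=500; try (A,hash)→800, (B,nl_idx)→900, (B,merge)→1200, (A,merge)→1250, (B,hash)→1500, (B,nl)→5050 …(+1); best=800 via (A,hash)
  {AC}: card=500; try (A,hash)→760, (C,merge)→1040, (A,merge)→1070, (C,hash)→1220, (C,nl)→4050, (A,nl)→4080; best=760 via (A,hash)
  {ABC}: card=5000; try (C,hash)→2420, (B,hash)→2660, (C,merge)→6440, (B,merge)→6560, (B,nl_idx)→9260, (C,nl)→40800 …(+1); best=2420 via (C,hash)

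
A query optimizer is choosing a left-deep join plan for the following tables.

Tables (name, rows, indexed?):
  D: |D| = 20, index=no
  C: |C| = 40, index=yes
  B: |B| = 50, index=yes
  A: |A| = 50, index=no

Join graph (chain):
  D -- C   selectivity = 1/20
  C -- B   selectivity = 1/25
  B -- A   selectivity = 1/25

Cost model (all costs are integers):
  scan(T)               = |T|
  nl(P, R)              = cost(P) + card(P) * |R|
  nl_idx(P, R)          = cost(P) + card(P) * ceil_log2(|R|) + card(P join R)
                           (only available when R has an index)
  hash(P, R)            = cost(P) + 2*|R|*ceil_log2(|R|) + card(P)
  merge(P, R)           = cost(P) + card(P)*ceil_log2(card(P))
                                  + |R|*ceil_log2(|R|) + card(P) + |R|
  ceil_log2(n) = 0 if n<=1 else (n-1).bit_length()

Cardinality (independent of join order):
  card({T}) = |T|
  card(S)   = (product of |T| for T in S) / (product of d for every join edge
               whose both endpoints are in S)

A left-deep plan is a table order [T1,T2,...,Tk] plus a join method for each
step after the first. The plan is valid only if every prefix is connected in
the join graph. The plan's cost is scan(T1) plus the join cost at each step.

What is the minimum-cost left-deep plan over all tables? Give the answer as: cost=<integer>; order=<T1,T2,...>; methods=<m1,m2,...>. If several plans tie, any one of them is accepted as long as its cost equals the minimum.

Selinger DP (subsets sized 1..n):
  {D}: scan cost=20, card=20
  {C}: scan cost=40, card=40
  {B}: scan cost=50, card=50
  {A}: scan cost=50, card=50
  {CD}: card=40; try (C,nl_idx)→180, (D,hash)→280, (C,merge)→420, (D,merge)→440, (C,hash)→520, (C,nl)→820 …(+1); best=180 via (C,nl_idx)
  {BC}: card=80; try (B,nl_idx)→360, (C,nl_idx)→430, (C,hash)→580, (B,merge)→670, (C,merge)→680, (B,hash)→680 …(+2); best=360 via (B,nl_idx)
  {AB}: card=100; try (B,nl_idx)→450, (B,hash)→700, (A,hash)→700, (B,merge)→750, (A,merge)→750, (B,nl)→2550 …(+1); best=450 via (B,nl_idx)
  {BCD}: card=80; try (B,nl_idx)→500, (D,hash)→640, (B,merge)→810, (B,hash)→820, (D,merge)→1120, (D,nl)→1960 …(+1); best=500 via (B,nl_idx)
  {ABC}: card=160; try (C,hash)→1030, (A,hash)→1040, (C,nl_idx)→1210, (A,merge)→1350, (C,merge)→1530, (A,nl)→4360 …(+1); best=1030 via (C,hash)
  {ABCD}: card=160; try (A,hash)→1180, (D,hash)→1390, (A,merge)→1490, (D,merge)→2590, (D,nl)→4230, (A,nl)→4500; best=1180 via (A,hash)

cost=1180; order=D,C,B,A; methods=nl_idx,nl_idx,hash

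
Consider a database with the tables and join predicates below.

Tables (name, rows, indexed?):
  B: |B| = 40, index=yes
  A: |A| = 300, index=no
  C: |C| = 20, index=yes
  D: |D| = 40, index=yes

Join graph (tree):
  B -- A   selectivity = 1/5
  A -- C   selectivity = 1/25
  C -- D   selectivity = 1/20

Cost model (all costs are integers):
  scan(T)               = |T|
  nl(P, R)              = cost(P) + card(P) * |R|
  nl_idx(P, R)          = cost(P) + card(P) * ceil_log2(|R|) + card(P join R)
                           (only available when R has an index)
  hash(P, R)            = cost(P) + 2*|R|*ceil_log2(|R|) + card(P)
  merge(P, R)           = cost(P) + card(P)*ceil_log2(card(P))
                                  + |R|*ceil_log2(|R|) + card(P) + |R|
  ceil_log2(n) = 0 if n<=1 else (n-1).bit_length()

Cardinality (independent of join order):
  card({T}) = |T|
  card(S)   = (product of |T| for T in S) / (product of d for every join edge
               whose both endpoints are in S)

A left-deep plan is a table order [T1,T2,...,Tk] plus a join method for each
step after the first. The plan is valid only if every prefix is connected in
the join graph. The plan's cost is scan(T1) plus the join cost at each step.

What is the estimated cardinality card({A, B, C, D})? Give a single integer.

Tables in S: A(300), B(40), C(20), D(40)
Edges inside S: B-A(d=5), A-C(d=25), C-D(d=20)
numerator = 300 * 40 * 20 * 40 = 9600000
denominator = 5 * 25 * 20 = 2500
card(S) = 9600000 / 2500 = 3840

3840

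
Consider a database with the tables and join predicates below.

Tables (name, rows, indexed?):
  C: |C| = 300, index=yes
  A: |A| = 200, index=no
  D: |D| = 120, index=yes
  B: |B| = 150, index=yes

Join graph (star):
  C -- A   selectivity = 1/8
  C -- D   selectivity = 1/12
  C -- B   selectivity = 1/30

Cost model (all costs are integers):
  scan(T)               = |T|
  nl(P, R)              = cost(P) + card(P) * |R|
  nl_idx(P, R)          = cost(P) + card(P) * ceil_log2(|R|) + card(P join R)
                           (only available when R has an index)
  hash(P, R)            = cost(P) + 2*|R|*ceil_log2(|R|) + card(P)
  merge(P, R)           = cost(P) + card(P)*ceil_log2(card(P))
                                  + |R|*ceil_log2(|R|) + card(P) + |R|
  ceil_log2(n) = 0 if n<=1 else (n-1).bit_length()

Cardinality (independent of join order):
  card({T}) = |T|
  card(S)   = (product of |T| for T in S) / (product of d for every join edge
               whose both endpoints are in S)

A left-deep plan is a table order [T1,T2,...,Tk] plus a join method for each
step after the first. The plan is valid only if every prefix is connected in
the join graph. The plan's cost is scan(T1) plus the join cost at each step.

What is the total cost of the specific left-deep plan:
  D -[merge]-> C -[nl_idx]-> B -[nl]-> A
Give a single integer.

3043080

step 1: scan D: cost=120, card=120
step 2: join C via merge
    card(P join C) = 120*300/(12) = 3000
    cost = 120 + 120*7 + 300*9 + 120 + 300 = 4080
step 3: join B via nl_idx
    card(P join B) = 3000*150/(30) = 15000
    cost = 4080 + 3000*8 + 15000 = 43080
step 4: join A via nl
    card(P join A) = 15000*200/(8) = 375000
    cost = 43080 + 15000*200 = 3043080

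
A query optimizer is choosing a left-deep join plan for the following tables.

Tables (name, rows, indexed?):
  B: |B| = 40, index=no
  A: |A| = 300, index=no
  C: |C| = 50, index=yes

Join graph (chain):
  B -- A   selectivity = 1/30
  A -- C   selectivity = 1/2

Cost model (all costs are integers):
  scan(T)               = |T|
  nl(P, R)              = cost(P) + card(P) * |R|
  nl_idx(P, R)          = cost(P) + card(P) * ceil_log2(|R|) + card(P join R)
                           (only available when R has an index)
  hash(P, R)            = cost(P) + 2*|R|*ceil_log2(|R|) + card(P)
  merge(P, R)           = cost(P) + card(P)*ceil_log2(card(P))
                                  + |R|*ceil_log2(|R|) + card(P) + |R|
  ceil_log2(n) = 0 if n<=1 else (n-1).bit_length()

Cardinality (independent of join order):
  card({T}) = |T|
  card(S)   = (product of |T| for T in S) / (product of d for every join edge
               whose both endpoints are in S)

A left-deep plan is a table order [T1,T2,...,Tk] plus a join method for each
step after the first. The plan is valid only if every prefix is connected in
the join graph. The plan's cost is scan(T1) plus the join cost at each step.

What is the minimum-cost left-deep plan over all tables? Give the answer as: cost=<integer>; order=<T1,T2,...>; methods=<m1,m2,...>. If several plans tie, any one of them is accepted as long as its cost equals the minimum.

Selinger DP (subsets sized 1..n):
  {B}: scan cost=40, card=40
  {A}: scan cost=300, card=300
  {C}: scan cost=50, card=50
  {AB}: card=400; try (B,hash)→1080, (A,merge)→3320, (B,merge)→3580, (A,hash)→5480, (A,nl)→12040, (B,nl)→12300; best=1080 via (B,hash)
  {AC}: card=7500; try (C,hash)→1200, (A,merge)→3400, (C,merge)→3650, (A,hash)→5500, (C,nl_idx)→9600, (A,nl)→15050 …(+1); best=1200 via (C,hash)
  {ABC}: card=10000; try (C,hash)→2080, (C,merge)→5430, (B,hash)→9180, (C,nl_idx)→13480, (C,nl)→21080, (B,merge)→106480 …(+1); best=2080 via (C,hash)

cost=2080; order=A,B,C; methods=hash,hash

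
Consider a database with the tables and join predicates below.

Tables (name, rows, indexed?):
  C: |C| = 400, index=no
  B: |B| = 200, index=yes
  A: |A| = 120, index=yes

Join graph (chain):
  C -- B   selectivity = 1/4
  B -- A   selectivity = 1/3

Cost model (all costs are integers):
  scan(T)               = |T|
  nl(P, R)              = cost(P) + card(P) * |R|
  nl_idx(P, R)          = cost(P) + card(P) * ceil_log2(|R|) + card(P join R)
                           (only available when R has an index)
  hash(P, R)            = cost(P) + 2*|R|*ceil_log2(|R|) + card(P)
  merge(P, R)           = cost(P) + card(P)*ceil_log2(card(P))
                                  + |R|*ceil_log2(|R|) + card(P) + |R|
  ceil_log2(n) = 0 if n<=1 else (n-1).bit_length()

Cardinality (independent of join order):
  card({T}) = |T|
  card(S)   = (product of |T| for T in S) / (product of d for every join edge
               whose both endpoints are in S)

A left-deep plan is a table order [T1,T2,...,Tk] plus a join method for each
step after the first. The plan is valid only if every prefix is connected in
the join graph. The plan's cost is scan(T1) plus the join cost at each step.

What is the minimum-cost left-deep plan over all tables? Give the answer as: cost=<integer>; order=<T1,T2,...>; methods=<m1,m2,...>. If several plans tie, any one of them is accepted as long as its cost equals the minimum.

Selinger DP (subsets sized 1..n):
  {C}: scan cost=400, card=400
  {B}: scan cost=200, card=200
  {A}: scan cost=120, card=120
  {BC}: card=20000; try (B,hash)→4000, (C,merge)→6000, (B,merge)→6200, (C,hash)→7600, (B,nl_idx)→23600, (C,nl)→80200 …(+1); best=4000 via (B,hash)
  {AB}: card=8000; try (A,hash)→2080, (B,merge)→2880, (A,merge)→2960, (B,hash)→3440, (B,nl_idx)→9080, (A,nl_idx)→9600 …(+2); best=2080 via (A,hash)
  {ABC}: card=800000; try (C,hash)→17280, (A,hash)→25680, (C,merge)→118080, (A,merge)→324960, (A,nl_idx)→944000, (A,nl)→2404000 …(+1); best=17280 via (C,hash)

cost=17280; order=B,A,C; methods=hash,hash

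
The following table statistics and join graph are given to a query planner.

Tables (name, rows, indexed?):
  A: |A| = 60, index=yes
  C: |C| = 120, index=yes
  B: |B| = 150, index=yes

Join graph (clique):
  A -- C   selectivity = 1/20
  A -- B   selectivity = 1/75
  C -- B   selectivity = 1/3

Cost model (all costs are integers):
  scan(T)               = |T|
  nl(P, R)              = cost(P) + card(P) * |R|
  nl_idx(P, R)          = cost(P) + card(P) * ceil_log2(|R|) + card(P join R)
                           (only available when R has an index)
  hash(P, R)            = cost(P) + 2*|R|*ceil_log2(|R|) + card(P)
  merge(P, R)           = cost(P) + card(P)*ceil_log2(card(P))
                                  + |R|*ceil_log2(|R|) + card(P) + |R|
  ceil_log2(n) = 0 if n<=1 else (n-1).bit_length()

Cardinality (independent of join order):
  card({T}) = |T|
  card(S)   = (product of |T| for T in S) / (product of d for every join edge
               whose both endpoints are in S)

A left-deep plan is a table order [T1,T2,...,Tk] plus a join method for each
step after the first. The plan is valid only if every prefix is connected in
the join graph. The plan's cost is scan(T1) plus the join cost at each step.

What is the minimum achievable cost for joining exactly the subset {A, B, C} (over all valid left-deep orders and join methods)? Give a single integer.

Selinger DP over subsets of {A,B,C}:
  {A}: scan cost=60, card=60
  {C}: scan cost=120, card=120
  {B}: scan cost=150, card=150
  {AC}: card=360; try (C,nl_idx)→840, (A,hash)→960, (A,nl_idx)→1200, (C,merge)→1440, (A,merge)→1500, (C,hash)→1800 …(+2); best=840 via (C,nl_idx)
  {AB}: card=120; try (B,nl_idx)→660, (A,hash)→1020, (A,nl_idx)→1170, (B,merge)→1830, (A,merge)→1920, (B,hash)→2520 …(+2); best=660 via (B,nl_idx)
  {BC}: card=6000; try (C,hash)→1980, (B,merge)→2430, (C,merge)→2460, (B,hash)→2640, (B,nl_idx)→7080, (C,nl_idx)→7200 …(+2); best=1980 via (C,hash)
  {ABC}: card=240; try (C,nl_idx)→1740, (C,hash)→2460, (C,merge)→2580, (B,hash)→3600, (B,nl_idx)→3960, (B,merge)→5790 …(+6); best=1740 via (C,nl_idx)

1740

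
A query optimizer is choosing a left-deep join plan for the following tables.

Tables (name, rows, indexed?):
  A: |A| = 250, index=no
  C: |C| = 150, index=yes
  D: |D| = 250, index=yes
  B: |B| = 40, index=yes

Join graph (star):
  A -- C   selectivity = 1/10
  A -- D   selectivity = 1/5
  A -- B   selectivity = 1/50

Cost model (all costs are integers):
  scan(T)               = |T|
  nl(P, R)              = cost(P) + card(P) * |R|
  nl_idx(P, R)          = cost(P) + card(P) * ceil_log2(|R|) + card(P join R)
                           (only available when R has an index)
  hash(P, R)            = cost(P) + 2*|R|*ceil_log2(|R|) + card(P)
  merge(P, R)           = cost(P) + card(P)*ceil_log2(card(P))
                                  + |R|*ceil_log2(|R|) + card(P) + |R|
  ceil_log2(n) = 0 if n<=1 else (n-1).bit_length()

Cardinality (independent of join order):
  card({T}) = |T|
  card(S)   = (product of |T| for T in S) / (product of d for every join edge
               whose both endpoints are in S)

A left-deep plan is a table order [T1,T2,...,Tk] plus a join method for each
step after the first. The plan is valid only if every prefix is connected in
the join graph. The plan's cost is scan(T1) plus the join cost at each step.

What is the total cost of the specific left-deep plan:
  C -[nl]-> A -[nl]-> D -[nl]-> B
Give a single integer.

step 1: scan C: cost=150, card=150
step 2: join A via nl
    card(P join A) = 150*250/(10) = 3750
    cost = 150 + 150*250 = 37650
step 3: join D via nl
    card(P join D) = 3750*250/(5) = 187500
    cost = 37650 + 3750*250 = 975150
step 4: join B via nl
    card(P join B) = 187500*40/(50) = 150000
    cost = 975150 + 187500*40 = 8475150

8475150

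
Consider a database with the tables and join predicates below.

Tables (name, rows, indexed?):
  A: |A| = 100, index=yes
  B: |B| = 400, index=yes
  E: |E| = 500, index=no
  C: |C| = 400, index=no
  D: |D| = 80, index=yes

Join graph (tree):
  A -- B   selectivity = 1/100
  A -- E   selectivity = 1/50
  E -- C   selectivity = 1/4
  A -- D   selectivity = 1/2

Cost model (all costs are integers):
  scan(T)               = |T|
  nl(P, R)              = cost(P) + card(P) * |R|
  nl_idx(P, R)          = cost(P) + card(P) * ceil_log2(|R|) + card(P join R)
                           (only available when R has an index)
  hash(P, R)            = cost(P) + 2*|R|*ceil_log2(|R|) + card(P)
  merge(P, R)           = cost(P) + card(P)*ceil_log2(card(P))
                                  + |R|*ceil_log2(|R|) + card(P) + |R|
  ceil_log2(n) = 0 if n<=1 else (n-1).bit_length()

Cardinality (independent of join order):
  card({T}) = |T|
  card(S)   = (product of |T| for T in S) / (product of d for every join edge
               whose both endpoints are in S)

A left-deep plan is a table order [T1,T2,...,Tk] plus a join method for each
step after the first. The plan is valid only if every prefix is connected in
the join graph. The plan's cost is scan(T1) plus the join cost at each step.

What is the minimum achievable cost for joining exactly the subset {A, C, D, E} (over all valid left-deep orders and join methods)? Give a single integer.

Selinger DP over subsets of {A,C,D,E}:
  {A}: scan cost=100, card=100
  {E}: scan cost=500, card=500
  {C}: scan cost=400, card=400
  {D}: scan cost=80, card=80
  {AE}: card=1000; try (A,hash)→2400, (A,nl_idx)→5000, (E,merge)→5900, (A,merge)→6300, (E,hash)→9200, (E,nl)→50100 …(+1); best=2400 via (A,hash)
  {AD}: card=4000; try (D,hash)→1320, (A,merge)→1520, (D,merge)→1540, (A,hash)→1560, (A,nl_idx)→4640, (D,nl_idx)→4800 …(+2); best=1320 via (D,hash)
  {CE}: card=50000; try (C,hash)→8200, (E,merge)→9400, (C,merge)→9500, (E,hash)→9800, (E,nl)→200400, (C,nl)→200500; best=8200 via (C,hash)
  {ACE}: card=100000; try (C,hash)→10600, (C,merge)→17400, (A,hash)→59600, (C,nl)→402400, (A,nl_idx)→458200, (A,merge)→859000 …(+1); best=10600 via (C,hash)
  {ADE}: card=40000; try (D,hash)→4520, (D,merge)→14040, (E,hash)→14320, (D,nl_idx)→49400, (E,merge)→58320, (D,nl)→82400 …(+1); best=4520 via (D,hash)
  {ACDE}: card=4000000; try (C,hash)→51720, (D,hash)→111720, (C,merge)→688520, (D,merge)→1811240, (D,nl_idx)→4710600, (D,nl)→8010600 …(+1); best=51720 via (C,hash)

51720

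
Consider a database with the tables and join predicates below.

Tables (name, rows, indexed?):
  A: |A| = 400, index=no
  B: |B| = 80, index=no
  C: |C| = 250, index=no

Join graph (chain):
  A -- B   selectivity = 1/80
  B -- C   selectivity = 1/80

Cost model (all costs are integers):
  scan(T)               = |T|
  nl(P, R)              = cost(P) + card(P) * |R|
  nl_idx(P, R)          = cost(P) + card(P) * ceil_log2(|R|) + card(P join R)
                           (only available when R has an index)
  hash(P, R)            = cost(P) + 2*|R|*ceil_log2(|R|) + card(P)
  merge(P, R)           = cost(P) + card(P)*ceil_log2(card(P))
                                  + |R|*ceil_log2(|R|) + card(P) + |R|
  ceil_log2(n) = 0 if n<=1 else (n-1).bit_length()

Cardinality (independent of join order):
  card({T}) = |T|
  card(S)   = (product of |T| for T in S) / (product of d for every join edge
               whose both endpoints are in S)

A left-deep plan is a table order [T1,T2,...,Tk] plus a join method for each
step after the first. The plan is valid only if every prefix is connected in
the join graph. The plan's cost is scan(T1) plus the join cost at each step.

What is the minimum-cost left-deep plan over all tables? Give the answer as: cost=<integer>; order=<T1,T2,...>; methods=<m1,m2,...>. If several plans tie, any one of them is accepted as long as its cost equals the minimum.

Selinger DP (subsets sized 1..n):
  {A}: scan cost=400, card=400
  {B}: scan cost=80, card=80
  {C}: scan cost=250, card=250
  {AB}: card=400; try (B,hash)→1920, (A,merge)→4720, (B,merge)→5040, (A,hash)→7360, (A,nl)→32080, (B,nl)→32400; best=1920 via (B,hash)
  {BC}: card=250; try (B,hash)→1620, (C,merge)→2970, (B,merge)→3140, (C,hash)→4160, (C,nl)→20080, (B,nl)→20250; best=1620 via (B,hash)
  {ABC}: card=1250; try (C,hash)→6320, (A,merge)→7870, (C,merge)→8170, (A,hash)→9070, (A,nl)→101620, (C,nl)→101920; best=6320 via (C,hash)

cost=6320; order=A,B,C; methods=hash,hash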